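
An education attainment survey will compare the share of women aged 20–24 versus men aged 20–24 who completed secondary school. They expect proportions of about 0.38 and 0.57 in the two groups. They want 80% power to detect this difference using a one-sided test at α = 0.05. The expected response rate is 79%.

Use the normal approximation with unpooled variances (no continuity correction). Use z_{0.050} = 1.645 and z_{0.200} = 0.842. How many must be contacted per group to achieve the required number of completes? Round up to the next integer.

n = 105 per group

n = (z_α + z_β)² · [p₁(1−p₁) + p₂(1−p₂)] / (p₁ − p₂)²
  = (1.645 + 0.842)² · (0.38·0.62 + 0.57·0.43) / (-0.19)²
  = (2.487)² · (0.2356 + 0.2451) / 0.0361
  = 6.1852 · 0.4807 / 0.0361
  = 82.36
Adjust for 79% response: 82.36 / 0.79 = 104.25.
Round up → n = 105 per group.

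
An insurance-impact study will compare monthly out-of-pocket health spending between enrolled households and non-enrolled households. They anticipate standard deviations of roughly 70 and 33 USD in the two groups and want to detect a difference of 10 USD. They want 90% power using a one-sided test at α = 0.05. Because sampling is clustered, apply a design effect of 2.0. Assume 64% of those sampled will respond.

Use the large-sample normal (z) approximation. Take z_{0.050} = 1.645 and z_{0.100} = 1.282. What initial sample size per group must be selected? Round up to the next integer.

n = (z_α + z_β)² · (σ₁² + σ₂²) / δ²
  = (1.645 + 1.282)² · (70² + 33² = 5989) / 10²
  = 8.5673 · 5989 / 100
  = 513.10
Design effect: 2.0 × 513.10 = 1026.19.
Adjust for 64% response: 1026.19 / 0.64 = 1603.43.
Round up → n = 1604 per group.

n = 1604 per group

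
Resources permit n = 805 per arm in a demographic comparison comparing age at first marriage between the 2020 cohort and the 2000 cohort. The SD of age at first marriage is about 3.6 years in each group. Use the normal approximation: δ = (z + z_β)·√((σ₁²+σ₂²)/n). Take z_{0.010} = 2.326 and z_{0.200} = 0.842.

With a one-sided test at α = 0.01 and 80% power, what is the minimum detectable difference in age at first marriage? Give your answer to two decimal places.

Minimum detectable difference ≈ 0.57 years

δ = (z_α + z_β) · √((σ₁²+σ₂²)/n)
  = (2.326 + 0.842) · √(25.92/805)
  = 3.168 · √0.0322
  = 3.168 · 0.1794
  = 0.5685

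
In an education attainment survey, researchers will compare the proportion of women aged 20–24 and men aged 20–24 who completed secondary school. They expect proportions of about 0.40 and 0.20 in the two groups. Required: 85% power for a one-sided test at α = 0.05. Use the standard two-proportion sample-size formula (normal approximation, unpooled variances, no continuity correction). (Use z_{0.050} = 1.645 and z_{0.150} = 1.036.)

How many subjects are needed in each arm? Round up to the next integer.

n = (z_α + z_β)² · [p₁(1−p₁) + p₂(1−p₂)] / (p₁ − p₂)²
  = (1.645 + 1.036)² · (0.40·0.60 + 0.20·0.80) / (0.20)²
  = (2.681)² · (0.2400 + 0.1600) / 0.0400
  = 7.1878 · 0.4000 / 0.0400
  = 71.88
Round up → n = 72 per group.

n = 72 per group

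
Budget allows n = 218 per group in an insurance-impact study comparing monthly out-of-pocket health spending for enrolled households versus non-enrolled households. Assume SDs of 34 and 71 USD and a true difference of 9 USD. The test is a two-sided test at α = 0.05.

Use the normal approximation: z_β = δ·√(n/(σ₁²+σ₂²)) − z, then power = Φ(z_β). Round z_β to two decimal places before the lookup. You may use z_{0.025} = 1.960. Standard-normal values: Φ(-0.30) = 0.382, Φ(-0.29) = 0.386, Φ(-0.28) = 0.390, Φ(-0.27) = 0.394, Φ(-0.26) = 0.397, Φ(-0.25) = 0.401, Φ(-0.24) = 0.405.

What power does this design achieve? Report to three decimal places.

z_β = δ·√(n/(σ₁²+σ₂²)) − z_{α/2}
    = 9 · √(218/6197) − 1.960
    = 9 · 0.18756 − 1.960
    = 1.6880 − 1.960 = -0.2720 → -0.27
Power = Φ(-0.27) = 0.394.

Power ≈ 0.394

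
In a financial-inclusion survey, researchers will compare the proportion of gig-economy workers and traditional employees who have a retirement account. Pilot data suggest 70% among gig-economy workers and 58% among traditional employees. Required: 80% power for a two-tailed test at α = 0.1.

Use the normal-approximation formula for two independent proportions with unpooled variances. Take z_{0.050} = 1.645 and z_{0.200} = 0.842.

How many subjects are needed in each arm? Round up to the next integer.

n = 195 per group

n = (z_{α/2} + z_β)² · [p₁(1−p₁) + p₂(1−p₂)] / (p₁ − p₂)²
  = (1.645 + 0.842)² · (0.70·0.30 + 0.58·0.42) / (0.12)²
  = (2.487)² · (0.2100 + 0.2436) / 0.0144
  = 6.1852 · 0.4536 / 0.0144
  = 194.83
Round up → n = 195 per group.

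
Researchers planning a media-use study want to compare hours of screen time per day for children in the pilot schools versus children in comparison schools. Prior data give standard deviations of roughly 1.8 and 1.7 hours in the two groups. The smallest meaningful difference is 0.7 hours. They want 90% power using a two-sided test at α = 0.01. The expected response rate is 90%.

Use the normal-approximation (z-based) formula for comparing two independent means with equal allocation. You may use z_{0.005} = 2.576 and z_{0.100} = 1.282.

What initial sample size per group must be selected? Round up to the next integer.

n = (z_{α/2} + z_β)² · (σ₁² + σ₂²) / δ²
  = (2.576 + 1.282)² · (1.8² + 1.7² = 6.13) / 0.7²
  = 14.8842 · 6.13 / 0.49
  = 186.20
Adjust for 90% response: 186.20 / 0.90 = 206.89.
Round up → n = 207 per group.

n = 207 per group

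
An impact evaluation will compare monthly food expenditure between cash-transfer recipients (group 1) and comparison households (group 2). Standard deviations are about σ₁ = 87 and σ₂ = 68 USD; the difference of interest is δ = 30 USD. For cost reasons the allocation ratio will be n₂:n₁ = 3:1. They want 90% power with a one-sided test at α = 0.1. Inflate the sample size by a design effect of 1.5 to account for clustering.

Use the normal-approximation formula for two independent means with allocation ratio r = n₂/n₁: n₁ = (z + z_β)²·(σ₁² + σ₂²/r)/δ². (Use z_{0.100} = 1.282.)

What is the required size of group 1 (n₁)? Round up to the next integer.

n₁ = 100

n₁ = (z_α + z_β)² · (σ₁² + σ₂²/r) / δ²
   = (1.282 + 1.282)² · (87² + 68²/3) / 30²
   = 6.5741 · (7569 + 1541.3) / 900
   = 6.5741 · 9110.3 / 900
   = 66.55
Design effect: 1.5 × 66.55 = 99.82.
Round up → n₁ = 100; n₂ = r·n₁ = 3 × 100 = 300.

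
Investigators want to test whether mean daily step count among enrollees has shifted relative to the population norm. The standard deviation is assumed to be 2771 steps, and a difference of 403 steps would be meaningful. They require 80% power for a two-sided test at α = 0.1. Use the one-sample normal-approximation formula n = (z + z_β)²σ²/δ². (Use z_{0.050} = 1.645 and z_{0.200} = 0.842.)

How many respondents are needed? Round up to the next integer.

n = 293

n = (z_{α/2} + z_β)² · σ² / δ²
  = (1.645 + 0.842)² · 2771² / 403²
  = 6.1852 · 7678441 / 162409
  = 292.43
Round up → n = 293.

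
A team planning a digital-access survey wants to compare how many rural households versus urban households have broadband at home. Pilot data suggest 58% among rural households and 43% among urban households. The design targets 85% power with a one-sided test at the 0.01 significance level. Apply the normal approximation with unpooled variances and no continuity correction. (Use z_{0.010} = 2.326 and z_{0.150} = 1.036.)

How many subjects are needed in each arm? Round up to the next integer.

n = (z_α + z_β)² · [p₁(1−p₁) + p₂(1−p₂)] / (p₁ − p₂)²
  = (2.326 + 1.036)² · (0.58·0.42 + 0.43·0.57) / (0.15)²
  = (3.362)² · (0.2436 + 0.2451) / 0.0225
  = 11.3030 · 0.4887 / 0.0225
  = 245.50
Round up → n = 246 per group.

n = 246 per group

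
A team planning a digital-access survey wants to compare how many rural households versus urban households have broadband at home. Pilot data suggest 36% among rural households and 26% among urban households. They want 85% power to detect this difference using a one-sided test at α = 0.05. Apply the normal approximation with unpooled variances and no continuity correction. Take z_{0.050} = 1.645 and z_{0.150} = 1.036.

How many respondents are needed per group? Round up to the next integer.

n = (z_α + z_β)² · [p₁(1−p₁) + p₂(1−p₂)] / (p₁ − p₂)²
  = (1.645 + 1.036)² · (0.36·0.64 + 0.26·0.74) / (0.10)²
  = (2.681)² · (0.2304 + 0.1924) / 0.0100
  = 7.1878 · 0.4228 / 0.0100
  = 303.90
Round up → n = 304 per group.

n = 304 per group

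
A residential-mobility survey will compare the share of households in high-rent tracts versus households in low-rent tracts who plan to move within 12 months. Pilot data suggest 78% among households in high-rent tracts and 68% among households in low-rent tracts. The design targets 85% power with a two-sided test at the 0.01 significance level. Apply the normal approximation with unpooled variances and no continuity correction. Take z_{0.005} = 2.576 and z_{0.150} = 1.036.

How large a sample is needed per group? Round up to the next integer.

n = 508 per group

n = (z_{α/2} + z_β)² · [p₁(1−p₁) + p₂(1−p₂)] / (p₁ − p₂)²
  = (2.576 + 1.036)² · (0.78·0.22 + 0.68·0.32) / (0.10)²
  = (3.612)² · (0.1716 + 0.2176) / 0.0100
  = 13.0465 · 0.3892 / 0.0100
  = 507.77
Round up → n = 508 per group.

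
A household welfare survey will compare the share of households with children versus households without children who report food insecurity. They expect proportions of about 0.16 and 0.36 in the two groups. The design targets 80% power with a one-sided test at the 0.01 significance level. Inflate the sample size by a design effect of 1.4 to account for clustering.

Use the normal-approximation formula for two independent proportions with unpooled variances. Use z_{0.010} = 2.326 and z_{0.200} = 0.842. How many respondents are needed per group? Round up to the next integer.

n = 129 per group

n = (z_α + z_β)² · [p₁(1−p₁) + p₂(1−p₂)] / (p₁ − p₂)²
  = (2.326 + 0.842)² · (0.16·0.84 + 0.36·0.64) / (-0.20)²
  = (3.168)² · (0.1344 + 0.2304) / 0.0400
  = 10.0362 · 0.3648 / 0.0400
  = 91.53
Design effect: 1.4 × 91.53 = 128.14.
Round up → n = 129 per group.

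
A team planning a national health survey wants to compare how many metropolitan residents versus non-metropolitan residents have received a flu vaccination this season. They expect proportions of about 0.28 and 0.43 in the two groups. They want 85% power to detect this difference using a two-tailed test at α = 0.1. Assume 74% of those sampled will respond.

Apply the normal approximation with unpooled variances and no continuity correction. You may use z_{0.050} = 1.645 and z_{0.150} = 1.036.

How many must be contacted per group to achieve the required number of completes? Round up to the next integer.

n = (z_{α/2} + z_β)² · [p₁(1−p₁) + p₂(1−p₂)] / (p₁ − p₂)²
  = (1.645 + 1.036)² · (0.28·0.72 + 0.43·0.57) / (-0.15)²
  = (2.681)² · (0.2016 + 0.2451) / 0.0225
  = 7.1878 · 0.4467 / 0.0225
  = 142.70
Adjust for 74% response: 142.70 / 0.74 = 192.84.
Round up → n = 193 per group.

n = 193 per group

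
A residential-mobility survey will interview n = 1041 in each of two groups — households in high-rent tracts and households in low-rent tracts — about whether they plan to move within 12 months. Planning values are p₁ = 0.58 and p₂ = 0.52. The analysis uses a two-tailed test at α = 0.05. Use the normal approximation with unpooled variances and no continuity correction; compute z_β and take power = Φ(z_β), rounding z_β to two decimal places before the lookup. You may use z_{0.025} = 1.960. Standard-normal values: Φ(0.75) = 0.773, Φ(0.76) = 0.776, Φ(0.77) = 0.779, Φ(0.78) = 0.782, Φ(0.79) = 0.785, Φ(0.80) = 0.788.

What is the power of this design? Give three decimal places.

Power ≈ 0.788

z_β = |p₁−p₂|·√(n/[p₁q₁+p₂q₂]) − z_{α/2}
    = 0.06 · √(1041/0.4932) − 1.960
    = 0.06 · 45.9424 − 1.960
    = 2.7565 − 1.960 = 0.7965 → 0.80
Power = Φ(0.80) = 0.788.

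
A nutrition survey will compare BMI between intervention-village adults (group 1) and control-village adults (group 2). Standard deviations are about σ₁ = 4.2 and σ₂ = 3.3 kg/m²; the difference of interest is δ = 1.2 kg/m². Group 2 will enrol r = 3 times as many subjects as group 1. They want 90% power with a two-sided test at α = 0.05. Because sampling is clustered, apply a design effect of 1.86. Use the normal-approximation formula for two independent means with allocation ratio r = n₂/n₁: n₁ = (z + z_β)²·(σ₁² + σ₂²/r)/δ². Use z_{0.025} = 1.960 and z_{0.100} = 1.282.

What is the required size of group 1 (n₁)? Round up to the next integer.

n₁ = 289

n₁ = (z_{α/2} + z_β)² · (σ₁² + σ₂²/r) / δ²
   = (1.960 + 1.282)² · (4.2² + 3.3²/3) / 1.2²
   = 10.5106 · (17.64 + 3.63) / 1.44
   = 10.5106 · 21.27 / 1.44
   = 155.25
Design effect: 1.86 × 155.25 = 288.76.
Round up → n₁ = 289; n₂ = r·n₁ = 3 × 289 = 867.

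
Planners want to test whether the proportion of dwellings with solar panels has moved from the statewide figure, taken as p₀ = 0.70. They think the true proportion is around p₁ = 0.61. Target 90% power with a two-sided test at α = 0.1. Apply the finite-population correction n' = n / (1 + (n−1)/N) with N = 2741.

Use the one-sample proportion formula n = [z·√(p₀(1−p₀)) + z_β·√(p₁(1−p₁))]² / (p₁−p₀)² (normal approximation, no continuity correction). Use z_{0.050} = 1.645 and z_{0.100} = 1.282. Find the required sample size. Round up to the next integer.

n = [z_{α/2}·√(p₀q₀) + z_β·√(p₁q₁)]² / (p₁ − p₀)²
  = [1.645·√(0.70·0.30) + 1.282·√(0.61·0.39)]² / (-0.09)²
  = [1.645·0.4583 + 1.282·0.4877]² / 0.0081
  = [1.3791]² / 0.0081
  = 234.81
Finite-population correction (N = 2741): 234.81 / (1 + (234.81 − 1)/2741) = 216.36.
Round up → n = 217.

n = 217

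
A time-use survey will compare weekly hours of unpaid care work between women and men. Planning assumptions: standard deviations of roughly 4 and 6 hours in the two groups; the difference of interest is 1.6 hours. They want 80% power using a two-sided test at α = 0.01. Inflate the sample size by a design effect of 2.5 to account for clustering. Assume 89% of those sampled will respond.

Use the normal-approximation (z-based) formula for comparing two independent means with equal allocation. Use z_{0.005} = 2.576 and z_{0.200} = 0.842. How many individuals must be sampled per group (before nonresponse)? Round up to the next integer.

n = 667 per group

n = (z_{α/2} + z_β)² · (σ₁² + σ₂²) / δ²
  = (2.576 + 0.842)² · (4² + 6² = 52) / 1.6²
  = 11.6827 · 52 / 2.56
  = 237.31
Design effect: 2.5 × 237.31 = 593.26.
Adjust for 89% response: 593.26 / 0.89 = 666.59.
Round up → n = 667 per group.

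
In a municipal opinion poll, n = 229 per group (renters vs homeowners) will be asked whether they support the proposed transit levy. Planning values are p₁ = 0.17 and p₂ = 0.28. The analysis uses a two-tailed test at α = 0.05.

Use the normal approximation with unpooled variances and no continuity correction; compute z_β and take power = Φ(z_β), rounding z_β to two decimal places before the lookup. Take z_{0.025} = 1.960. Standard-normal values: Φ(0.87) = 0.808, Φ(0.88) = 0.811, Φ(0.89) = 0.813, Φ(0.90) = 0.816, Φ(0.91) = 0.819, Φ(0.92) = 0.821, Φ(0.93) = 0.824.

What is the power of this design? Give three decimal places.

z_β = |p₁−p₂|·√(n/[p₁q₁+p₂q₂]) − z_{α/2}
    = 0.11 · √(229/0.3427) − 1.960
    = 0.11 · 25.8500 − 1.960
    = 2.8435 − 1.960 = 0.8835 → 0.88
Power = Φ(0.88) = 0.811.

Power ≈ 0.811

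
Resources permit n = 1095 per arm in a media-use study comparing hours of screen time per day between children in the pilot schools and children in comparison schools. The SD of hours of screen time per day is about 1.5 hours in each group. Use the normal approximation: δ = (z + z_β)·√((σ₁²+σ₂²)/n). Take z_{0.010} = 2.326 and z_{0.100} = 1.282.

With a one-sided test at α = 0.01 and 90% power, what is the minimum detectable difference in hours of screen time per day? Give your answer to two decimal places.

δ = (z_α + z_β) · √((σ₁²+σ₂²)/n)
  = (2.326 + 1.282) · √(4.5/1095)
  = 3.608 · √0.00411
  = 3.608 · 0.0641
  = 0.2313

Minimum detectable difference ≈ 0.23 hours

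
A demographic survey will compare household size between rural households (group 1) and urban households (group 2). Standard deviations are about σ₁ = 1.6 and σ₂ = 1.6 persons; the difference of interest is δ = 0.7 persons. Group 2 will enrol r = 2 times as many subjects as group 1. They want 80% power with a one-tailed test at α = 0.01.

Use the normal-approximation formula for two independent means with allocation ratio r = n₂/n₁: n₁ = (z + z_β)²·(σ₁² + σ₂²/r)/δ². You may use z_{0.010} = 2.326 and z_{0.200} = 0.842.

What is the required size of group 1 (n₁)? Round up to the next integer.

n₁ = 79

n₁ = (z_α + z_β)² · (σ₁² + σ₂²/r) / δ²
   = (2.326 + 0.842)² · (1.6² + 1.6²/2) / 0.7²
   = 10.0362 · (2.56 + 1.28) / 0.49
   = 10.0362 · 3.84 / 0.49
   = 78.65
Round up → n₁ = 79; n₂ = r·n₁ = 2 × 79 = 158.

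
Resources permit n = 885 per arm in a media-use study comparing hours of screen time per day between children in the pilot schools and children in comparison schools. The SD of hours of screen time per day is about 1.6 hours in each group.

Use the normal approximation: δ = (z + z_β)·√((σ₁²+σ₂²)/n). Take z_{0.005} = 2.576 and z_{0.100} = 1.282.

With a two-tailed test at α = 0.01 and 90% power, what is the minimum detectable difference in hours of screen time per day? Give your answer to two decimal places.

δ = (z_{α/2} + z_β) · √((σ₁²+σ₂²)/n)
  = (2.576 + 1.282) · √(5.12/885)
  = 3.858 · √0.00579
  = 3.858 · 0.0761
  = 0.2934

Minimum detectable difference ≈ 0.29 hours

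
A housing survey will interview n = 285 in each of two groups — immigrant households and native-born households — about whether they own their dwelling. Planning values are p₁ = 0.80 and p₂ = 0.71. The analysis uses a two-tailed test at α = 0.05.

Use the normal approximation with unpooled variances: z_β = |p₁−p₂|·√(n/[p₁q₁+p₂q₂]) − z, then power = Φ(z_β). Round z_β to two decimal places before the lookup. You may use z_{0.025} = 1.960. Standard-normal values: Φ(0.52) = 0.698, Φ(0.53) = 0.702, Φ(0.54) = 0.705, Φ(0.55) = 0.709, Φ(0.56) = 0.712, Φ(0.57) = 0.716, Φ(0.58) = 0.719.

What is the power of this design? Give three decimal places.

Power ≈ 0.709

z_β = |p₁−p₂|·√(n/[p₁q₁+p₂q₂]) − z_{α/2}
    = 0.09 · √(285/0.3659) − 1.960
    = 0.09 · 27.9088 − 1.960
    = 2.5118 − 1.960 = 0.5518 → 0.55
Power = Φ(0.55) = 0.709.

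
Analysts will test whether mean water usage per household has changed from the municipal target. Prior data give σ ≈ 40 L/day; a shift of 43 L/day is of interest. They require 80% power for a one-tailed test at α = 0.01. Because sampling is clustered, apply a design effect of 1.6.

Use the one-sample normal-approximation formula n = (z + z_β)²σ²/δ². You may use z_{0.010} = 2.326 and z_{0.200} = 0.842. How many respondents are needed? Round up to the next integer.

n = (z_α + z_β)² · σ² / δ²
  = (2.326 + 0.842)² · 40² / 43²
  = 10.0362 · 1600 / 1849
  = 8.68
Design effect: 1.6 × 8.68 = 13.90.
Round up → n = 14.

n = 14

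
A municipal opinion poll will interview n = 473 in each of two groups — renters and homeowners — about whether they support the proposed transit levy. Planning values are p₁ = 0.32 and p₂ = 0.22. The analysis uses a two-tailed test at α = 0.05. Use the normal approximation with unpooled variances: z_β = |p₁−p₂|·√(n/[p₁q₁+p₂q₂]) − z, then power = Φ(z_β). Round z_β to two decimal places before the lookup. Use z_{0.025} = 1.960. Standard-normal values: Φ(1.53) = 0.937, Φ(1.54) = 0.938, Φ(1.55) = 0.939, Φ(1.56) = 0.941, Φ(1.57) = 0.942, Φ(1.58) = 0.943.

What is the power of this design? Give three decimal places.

Power ≈ 0.937

z_β = |p₁−p₂|·√(n/[p₁q₁+p₂q₂]) − z_{α/2}
    = 0.10 · √(473/0.3892) − 1.960
    = 0.10 · 34.8613 − 1.960
    = 3.4861 − 1.960 = 1.5261 → 1.53
Power = Φ(1.53) = 0.937.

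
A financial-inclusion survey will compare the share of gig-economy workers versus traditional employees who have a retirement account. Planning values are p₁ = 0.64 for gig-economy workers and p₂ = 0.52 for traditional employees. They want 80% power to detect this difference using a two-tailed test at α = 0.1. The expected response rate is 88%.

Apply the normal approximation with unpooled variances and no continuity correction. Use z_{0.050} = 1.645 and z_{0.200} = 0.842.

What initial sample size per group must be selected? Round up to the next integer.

n = 235 per group

n = (z_{α/2} + z_β)² · [p₁(1−p₁) + p₂(1−p₂)] / (p₁ − p₂)²
  = (1.645 + 0.842)² · (0.64·0.36 + 0.52·0.48) / (0.12)²
  = (2.487)² · (0.2304 + 0.2496) / 0.0144
  = 6.1852 · 0.4800 / 0.0144
  = 206.17
Adjust for 88% response: 206.17 / 0.88 = 234.29.
Round up → n = 235 per group.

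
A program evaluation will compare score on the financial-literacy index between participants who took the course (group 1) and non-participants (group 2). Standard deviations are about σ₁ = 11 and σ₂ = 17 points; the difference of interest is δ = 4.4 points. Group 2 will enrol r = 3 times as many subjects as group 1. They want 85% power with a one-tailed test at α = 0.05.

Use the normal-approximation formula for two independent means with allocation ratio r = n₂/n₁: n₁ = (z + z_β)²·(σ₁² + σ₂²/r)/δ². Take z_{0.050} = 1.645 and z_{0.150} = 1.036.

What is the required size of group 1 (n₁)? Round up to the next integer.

n₁ = 81

n₁ = (z_α + z_β)² · (σ₁² + σ₂²/r) / δ²
   = (1.645 + 1.036)² · (11² + 17²/3) / 4.4²
   = 7.1878 · (121 + 96.3333) / 19.36
   = 7.1878 · 217.3333 / 19.36
   = 80.69
Round up → n₁ = 81; n₂ = r·n₁ = 3 × 81 = 243.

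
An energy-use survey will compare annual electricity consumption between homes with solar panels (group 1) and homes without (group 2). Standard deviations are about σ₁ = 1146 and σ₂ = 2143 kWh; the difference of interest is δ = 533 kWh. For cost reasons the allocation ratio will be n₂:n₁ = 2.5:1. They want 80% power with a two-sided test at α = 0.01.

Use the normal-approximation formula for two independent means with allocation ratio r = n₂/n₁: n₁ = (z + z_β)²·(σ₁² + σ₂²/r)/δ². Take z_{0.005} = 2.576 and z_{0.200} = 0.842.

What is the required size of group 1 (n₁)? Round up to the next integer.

n₁ = (z_{α/2} + z_β)² · (σ₁² + σ₂²/r) / δ²
   = (2.576 + 0.842)² · (1146² + 2143²/2.5) / 533²
   = 11.6827 · (1313316 + 1836979.6) / 284089
   = 11.6827 · 3150295.6 / 284089
   = 129.55
Round up → n₁ = 130; n₂ = r·n₁ = 2.5 × 130 = 325.

n₁ = 130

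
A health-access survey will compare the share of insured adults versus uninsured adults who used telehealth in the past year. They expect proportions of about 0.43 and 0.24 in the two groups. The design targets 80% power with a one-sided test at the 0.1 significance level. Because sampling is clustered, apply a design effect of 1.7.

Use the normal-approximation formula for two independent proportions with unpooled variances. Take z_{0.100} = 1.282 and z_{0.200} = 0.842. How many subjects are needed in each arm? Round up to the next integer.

n = 91 per group

n = (z_α + z_β)² · [p₁(1−p₁) + p₂(1−p₂)] / (p₁ − p₂)²
  = (1.282 + 0.842)² · (0.43·0.57 + 0.24·0.76) / (0.19)²
  = (2.124)² · (0.2451 + 0.1824) / 0.0361
  = 4.5114 · 0.4275 / 0.0361
  = 53.42
Design effect: 1.7 × 53.42 = 90.82.
Round up → n = 91 per group.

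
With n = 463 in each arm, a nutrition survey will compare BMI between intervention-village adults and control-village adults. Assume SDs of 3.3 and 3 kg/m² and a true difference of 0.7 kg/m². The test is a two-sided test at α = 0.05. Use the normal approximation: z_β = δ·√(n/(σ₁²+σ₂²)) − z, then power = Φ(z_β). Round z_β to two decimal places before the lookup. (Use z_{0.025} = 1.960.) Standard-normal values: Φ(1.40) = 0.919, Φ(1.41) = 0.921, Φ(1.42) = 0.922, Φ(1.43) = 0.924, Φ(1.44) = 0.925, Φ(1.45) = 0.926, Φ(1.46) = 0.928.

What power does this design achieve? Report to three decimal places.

Power ≈ 0.922

z_β = δ·√(n/(σ₁²+σ₂²)) − z_{α/2}
    = 0.7 · √(463/19.89) − 1.960
    = 0.7 · 4.82473 − 1.960
    = 3.3773 − 1.960 = 1.4173 → 1.42
Power = Φ(1.42) = 0.922.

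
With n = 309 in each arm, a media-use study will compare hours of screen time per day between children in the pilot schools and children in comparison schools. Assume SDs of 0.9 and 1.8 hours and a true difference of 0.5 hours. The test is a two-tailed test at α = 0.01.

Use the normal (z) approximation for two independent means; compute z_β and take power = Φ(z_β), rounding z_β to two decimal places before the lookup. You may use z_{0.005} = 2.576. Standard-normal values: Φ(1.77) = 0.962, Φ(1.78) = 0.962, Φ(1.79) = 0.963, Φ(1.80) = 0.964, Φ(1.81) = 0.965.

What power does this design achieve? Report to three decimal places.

Power ≈ 0.963

z_β = δ·√(n/(σ₁²+σ₂²)) − z_{α/2}
    = 0.5 · √(309/4.05) − 2.576
    = 0.5 · 8.73478 − 2.576
    = 4.3674 − 2.576 = 1.7914 → 1.79
Power = Φ(1.79) = 0.963.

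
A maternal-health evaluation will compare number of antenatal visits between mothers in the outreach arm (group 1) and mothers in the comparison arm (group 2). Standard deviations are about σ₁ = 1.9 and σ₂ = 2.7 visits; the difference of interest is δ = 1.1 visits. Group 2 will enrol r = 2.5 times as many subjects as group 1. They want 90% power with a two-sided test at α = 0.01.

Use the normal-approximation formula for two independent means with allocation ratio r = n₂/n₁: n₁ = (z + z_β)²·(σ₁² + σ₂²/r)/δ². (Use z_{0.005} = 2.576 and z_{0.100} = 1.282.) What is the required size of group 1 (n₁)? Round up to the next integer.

n₁ = 81

n₁ = (z_{α/2} + z_β)² · (σ₁² + σ₂²/r) / δ²
   = (2.576 + 1.282)² · (1.9² + 2.7²/2.5) / 1.1²
   = 14.8842 · (3.61 + 2.916) / 1.21
   = 14.8842 · 6.526 / 1.21
   = 80.28
Round up → n₁ = 81; n₂ = r·n₁ = 2.5 × 81 = 203.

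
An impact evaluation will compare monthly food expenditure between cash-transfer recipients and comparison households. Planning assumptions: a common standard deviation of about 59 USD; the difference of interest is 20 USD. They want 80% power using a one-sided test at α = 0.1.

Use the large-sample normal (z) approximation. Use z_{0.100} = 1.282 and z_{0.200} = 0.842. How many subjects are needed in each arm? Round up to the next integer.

n = 79 per group

n = (z_α + z_β)² · (σ₁² + σ₂²) / δ²
  = (1.282 + 0.842)² · (2·59² = 6962) / 20²
  = 4.5114 · 6962 / 400
  = 78.52
Round up → n = 79 per group.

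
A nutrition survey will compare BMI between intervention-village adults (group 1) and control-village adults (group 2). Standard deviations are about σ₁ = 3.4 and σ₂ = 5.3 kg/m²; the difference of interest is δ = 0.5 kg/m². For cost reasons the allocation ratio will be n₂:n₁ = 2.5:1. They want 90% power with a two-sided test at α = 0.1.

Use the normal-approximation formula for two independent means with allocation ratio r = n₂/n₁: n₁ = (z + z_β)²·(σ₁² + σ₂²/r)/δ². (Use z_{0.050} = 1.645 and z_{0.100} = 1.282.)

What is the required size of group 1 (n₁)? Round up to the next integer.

n₁ = 782

n₁ = (z_{α/2} + z_β)² · (σ₁² + σ₂²/r) / δ²
   = (1.645 + 1.282)² · (3.4² + 5.3²/2.5) / 0.5²
   = 8.5673 · (11.56 + 11.236) / 0.25
   = 8.5673 · 22.796 / 0.25
   = 781.20
Round up → n₁ = 782; n₂ = r·n₁ = 2.5 × 782 = 1955.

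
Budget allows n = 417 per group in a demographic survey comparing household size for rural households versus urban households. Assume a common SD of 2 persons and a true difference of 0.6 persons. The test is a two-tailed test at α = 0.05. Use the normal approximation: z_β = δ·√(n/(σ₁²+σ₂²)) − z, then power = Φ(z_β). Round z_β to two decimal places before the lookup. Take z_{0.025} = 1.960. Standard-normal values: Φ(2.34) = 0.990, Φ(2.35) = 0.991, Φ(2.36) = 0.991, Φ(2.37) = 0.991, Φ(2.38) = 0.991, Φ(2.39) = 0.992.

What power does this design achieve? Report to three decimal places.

z_β = δ·√(n/(σ₁²+σ₂²)) − z_{α/2}
    = 0.6 · √(417/8) − 1.960
    = 0.6 · 7.21976 − 1.960
    = 4.3319 − 1.960 = 2.3719 → 2.37
Power = Φ(2.37) = 0.991.

Power ≈ 0.991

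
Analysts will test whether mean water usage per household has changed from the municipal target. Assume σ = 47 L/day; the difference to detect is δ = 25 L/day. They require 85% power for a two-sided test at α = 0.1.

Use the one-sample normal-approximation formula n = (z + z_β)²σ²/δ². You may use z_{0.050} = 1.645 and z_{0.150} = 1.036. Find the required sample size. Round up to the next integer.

n = 26

n = (z_{α/2} + z_β)² · σ² / δ²
  = (1.645 + 1.036)² · 47² / 25²
  = 7.1878 · 2209 / 625
  = 25.40
Round up → n = 26.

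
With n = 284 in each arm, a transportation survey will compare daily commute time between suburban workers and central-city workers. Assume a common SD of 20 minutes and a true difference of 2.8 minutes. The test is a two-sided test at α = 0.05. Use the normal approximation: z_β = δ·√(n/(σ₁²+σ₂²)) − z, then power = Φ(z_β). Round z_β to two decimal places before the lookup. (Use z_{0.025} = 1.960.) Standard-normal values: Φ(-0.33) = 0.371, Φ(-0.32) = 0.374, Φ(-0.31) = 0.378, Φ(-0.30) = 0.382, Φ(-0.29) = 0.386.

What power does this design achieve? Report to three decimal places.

Power ≈ 0.386

z_β = δ·√(n/(σ₁²+σ₂²)) − z_{α/2}
    = 2.8 · √(284/800) − 1.960
    = 2.8 · 0.59582 − 1.960
    = 1.6683 − 1.960 = -0.2917 → -0.29
Power = Φ(-0.29) = 0.386.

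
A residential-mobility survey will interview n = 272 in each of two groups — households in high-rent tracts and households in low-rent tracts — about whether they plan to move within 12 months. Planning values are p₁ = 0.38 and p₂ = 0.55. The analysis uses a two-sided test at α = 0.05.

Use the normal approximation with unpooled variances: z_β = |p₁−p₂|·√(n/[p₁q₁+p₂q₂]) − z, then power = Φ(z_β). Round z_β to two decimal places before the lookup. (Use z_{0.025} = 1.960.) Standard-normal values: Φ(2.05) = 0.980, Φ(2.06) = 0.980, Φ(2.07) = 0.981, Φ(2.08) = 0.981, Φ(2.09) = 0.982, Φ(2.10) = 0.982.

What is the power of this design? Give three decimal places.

Power ≈ 0.981

z_β = |p₁−p₂|·√(n/[p₁q₁+p₂q₂]) − z_{α/2}
    = 0.17 · √(272/0.4831) − 1.960
    = 0.17 · 23.7283 − 1.960
    = 4.0338 − 1.960 = 2.0738 → 2.07
Power = Φ(2.07) = 0.981.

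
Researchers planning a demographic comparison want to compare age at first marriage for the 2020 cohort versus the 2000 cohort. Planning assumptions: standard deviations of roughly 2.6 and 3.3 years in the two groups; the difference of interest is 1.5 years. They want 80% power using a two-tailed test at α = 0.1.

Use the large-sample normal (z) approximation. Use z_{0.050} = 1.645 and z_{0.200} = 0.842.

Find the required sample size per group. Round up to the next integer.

n = 49 per group

n = (z_{α/2} + z_β)² · (σ₁² + σ₂²) / δ²
  = (1.645 + 0.842)² · (2.6² + 3.3² = 17.65) / 1.5²
  = 6.1852 · 17.65 / 2.25
  = 48.52
Round up → n = 49 per group.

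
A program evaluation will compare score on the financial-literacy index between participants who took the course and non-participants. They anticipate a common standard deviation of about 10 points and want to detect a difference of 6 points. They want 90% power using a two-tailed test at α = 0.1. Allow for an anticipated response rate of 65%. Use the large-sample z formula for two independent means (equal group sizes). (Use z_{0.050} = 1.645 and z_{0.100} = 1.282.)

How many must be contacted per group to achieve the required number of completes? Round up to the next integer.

n = (z_{α/2} + z_β)² · (σ₁² + σ₂²) / δ²
  = (1.645 + 1.282)² · (2·10² = 200) / 6²
  = 8.5673 · 200 / 36
  = 47.60
Adjust for 65% response: 47.60 / 0.65 = 73.23.
Round up → n = 74 per group.

n = 74 per group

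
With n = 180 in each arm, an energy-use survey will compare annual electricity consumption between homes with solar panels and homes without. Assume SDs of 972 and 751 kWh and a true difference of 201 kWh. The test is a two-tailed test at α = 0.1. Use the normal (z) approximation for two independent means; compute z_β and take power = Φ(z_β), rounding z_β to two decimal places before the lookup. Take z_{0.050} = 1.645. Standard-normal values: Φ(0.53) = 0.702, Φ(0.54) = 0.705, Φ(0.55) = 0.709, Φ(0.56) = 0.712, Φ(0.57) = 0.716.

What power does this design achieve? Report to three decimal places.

z_β = δ·√(n/(σ₁²+σ₂²)) − z_{α/2}
    = 201 · √(180/1508785) − 1.645
    = 201 · 0.01092 − 1.645
    = 2.1954 − 1.645 = 0.5504 → 0.55
Power = Φ(0.55) = 0.709.

Power ≈ 0.709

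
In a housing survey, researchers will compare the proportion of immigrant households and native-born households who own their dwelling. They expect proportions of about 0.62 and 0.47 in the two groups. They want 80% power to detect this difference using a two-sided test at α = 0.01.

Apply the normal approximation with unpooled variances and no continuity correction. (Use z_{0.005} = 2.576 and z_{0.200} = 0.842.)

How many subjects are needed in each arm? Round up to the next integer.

n = 252 per group

n = (z_{α/2} + z_β)² · [p₁(1−p₁) + p₂(1−p₂)] / (p₁ − p₂)²
  = (2.576 + 0.842)² · (0.62·0.38 + 0.47·0.53) / (0.15)²
  = (3.418)² · (0.2356 + 0.2491) / 0.0225
  = 11.6827 · 0.4847 / 0.0225
  = 251.67
Round up → n = 252 per group.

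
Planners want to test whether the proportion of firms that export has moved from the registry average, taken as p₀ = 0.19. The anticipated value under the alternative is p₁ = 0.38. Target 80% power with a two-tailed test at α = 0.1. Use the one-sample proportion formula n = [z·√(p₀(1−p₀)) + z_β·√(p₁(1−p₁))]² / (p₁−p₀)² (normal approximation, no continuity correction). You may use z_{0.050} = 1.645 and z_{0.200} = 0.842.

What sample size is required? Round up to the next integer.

n = 31

n = [z_{α/2}·√(p₀q₀) + z_β·√(p₁q₁)]² / (p₁ − p₀)²
  = [1.645·√(0.19·0.81) + 0.842·√(0.38·0.62)]² / (0.19)²
  = [1.645·0.3923 + 0.842·0.4854]² / 0.0361
  = [1.0540]² / 0.0361
  = 30.78
Round up → n = 31.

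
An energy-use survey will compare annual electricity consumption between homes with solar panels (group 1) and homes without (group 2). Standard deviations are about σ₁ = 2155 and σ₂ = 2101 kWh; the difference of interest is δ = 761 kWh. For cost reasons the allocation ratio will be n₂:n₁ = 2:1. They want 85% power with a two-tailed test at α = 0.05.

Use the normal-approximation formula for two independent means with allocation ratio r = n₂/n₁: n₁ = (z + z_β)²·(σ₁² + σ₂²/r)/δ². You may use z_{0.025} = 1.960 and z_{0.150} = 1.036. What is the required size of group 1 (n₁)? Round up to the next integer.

n₁ = (z_{α/2} + z_β)² · (σ₁² + σ₂²/r) / δ²
   = (1.960 + 1.036)² · (2155² + 2101²/2) / 761²
   = 8.9760 · (4644025 + 2207100.5) / 579121
   = 8.9760 · 6851125.5 / 579121
   = 106.19
Round up → n₁ = 107; n₂ = r·n₁ = 2 × 107 = 214.

n₁ = 107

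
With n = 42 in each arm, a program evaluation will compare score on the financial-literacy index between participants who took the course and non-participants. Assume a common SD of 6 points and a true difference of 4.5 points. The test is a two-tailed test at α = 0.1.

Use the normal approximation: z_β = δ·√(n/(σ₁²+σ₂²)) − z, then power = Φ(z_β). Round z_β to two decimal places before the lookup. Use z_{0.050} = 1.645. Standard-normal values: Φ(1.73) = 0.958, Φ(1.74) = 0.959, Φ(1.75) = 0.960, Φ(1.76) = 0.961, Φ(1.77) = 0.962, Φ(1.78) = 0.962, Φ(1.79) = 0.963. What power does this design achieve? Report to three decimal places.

z_β = δ·√(n/(σ₁²+σ₂²)) − z_{α/2}
    = 4.5 · √(42/72) − 1.645
    = 4.5 · 0.76376 − 1.645
    = 3.4369 − 1.645 = 1.7919 → 1.79
Power = Φ(1.79) = 0.963.

Power ≈ 0.963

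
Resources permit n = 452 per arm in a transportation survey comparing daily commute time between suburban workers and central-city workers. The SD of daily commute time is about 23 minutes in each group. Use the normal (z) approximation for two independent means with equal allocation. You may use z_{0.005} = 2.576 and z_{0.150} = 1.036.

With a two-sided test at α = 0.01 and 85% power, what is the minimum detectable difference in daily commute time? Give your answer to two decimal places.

Minimum detectable difference ≈ 5.53 minutes

δ = (z_{α/2} + z_β) · √((σ₁²+σ₂²)/n)
  = (2.576 + 1.036) · √(1058/452)
  = 3.612 · √2.3407
  = 3.612 · 1.5299
  = 5.5261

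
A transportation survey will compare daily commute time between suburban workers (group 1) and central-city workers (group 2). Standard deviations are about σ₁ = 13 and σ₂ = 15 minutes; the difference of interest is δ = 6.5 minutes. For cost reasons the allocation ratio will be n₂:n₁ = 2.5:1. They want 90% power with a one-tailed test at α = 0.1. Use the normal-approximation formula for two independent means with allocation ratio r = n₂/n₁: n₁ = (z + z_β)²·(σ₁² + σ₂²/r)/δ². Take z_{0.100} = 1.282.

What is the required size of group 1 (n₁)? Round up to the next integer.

n₁ = 41

n₁ = (z_α + z_β)² · (σ₁² + σ₂²/r) / δ²
   = (1.282 + 1.282)² · (13² + 15²/2.5) / 6.5²
   = 6.5741 · (169 + 90) / 42.25
   = 6.5741 · 259 / 42.25
   = 40.30
Round up → n₁ = 41; n₂ = r·n₁ = 2.5 × 41 = 103.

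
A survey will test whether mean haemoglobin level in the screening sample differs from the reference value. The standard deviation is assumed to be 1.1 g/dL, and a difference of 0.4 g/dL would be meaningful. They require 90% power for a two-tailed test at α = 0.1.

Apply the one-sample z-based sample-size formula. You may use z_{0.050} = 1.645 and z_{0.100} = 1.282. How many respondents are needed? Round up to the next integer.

n = (z_{α/2} + z_β)² · σ² / δ²
  = (1.645 + 1.282)² · 1.1² / 0.4²
  = 8.5673 · 1.21 / 0.16
  = 64.79
Round up → n = 65.

n = 65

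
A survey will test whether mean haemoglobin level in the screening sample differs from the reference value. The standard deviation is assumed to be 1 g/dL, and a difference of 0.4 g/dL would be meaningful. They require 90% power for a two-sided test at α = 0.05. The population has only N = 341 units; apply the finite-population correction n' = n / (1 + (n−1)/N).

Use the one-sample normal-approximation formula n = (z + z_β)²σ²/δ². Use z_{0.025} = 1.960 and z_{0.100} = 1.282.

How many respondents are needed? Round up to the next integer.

n = 56

n = (z_{α/2} + z_β)² · σ² / δ²
  = (1.960 + 1.282)² · 1² / 0.4²
  = 10.5106 · 1 / 0.16
  = 65.69
Finite-population correction (N = 341): 65.69 / (1 + (65.69 − 1)/341) = 55.22.
Round up → n = 56.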